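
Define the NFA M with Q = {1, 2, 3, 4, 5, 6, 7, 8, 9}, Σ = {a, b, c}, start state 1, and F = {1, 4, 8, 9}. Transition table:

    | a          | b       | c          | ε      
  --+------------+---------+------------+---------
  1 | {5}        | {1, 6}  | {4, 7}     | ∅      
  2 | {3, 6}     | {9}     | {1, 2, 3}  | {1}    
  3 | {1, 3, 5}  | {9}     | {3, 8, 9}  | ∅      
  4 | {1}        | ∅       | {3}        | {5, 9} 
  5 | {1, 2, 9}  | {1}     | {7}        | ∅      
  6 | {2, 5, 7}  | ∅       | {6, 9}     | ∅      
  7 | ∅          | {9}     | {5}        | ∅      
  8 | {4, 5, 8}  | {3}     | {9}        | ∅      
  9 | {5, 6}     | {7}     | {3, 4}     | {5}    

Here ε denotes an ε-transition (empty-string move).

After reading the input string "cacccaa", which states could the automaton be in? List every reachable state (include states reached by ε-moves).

{1, 2, 3, 4, 5, 6, 7, 8, 9}

Start in {1}.
Read 'c': {1} → {4, 5, 7, 9}.
Read 'a': {4, 5, 7, 9} → {1, 2, 5, 6, 9}.
Read 'c': {1, 2, 5, 6, 9} → {1, 2, 3, 4, 5, 6, 7, 9}.
Read 'c': {1, 2, 3, 4, 5, 6, 7, 9} → {1, 2, 3, 4, 5, 6, 7, 8, 9}.
Read 'c': {1, 2, 3, 4, 5, 6, 7, 8, 9} → {1, 2, 3, 4, 5, 6, 7, 8, 9}.
Read 'a': {1, 2, 3, 4, 5, 6, 7, 8, 9} → {1, 2, 3, 4, 5, 6, 7, 8, 9}.
Read 'a': {1, 2, 3, 4, 5, 6, 7, 8, 9} → {1, 2, 3, 4, 5, 6, 7, 8, 9}.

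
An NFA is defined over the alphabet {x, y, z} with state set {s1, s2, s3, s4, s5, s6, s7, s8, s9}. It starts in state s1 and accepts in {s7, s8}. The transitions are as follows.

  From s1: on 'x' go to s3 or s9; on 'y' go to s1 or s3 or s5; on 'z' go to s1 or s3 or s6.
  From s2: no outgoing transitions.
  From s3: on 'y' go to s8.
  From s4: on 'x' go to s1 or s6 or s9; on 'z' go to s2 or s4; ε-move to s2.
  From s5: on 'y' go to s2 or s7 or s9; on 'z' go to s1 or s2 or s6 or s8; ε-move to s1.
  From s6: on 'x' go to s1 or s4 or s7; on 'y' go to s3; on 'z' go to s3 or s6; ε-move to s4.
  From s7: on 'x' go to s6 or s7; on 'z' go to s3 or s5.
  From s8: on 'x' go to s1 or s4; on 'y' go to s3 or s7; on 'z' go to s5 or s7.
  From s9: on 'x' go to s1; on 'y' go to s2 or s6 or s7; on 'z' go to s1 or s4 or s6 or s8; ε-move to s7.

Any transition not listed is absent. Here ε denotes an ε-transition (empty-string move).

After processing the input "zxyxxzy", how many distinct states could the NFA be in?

7

Start in {s1}.
Read 'z': {s1} → {s1, s2, s3, s4, s6}.
Read 'x': {s1, s2, s3, s4, s6} → {s1, s2, s3, s4, s6, s7, s9}.
Read 'y': {s1, s2, s3, s4, s6, s7, s9} → {s1, s2, s3, s4, s5, s6, s7, s8}.
Read 'x': {s1, s2, s3, s4, s5, s6, s7, s8} → {s1, s2, s3, s4, s6, s7, s9}.
Read 'x': {s1, s2, s3, s4, s6, s7, s9} → {s1, s2, s3, s4, s6, s7, s9}.
Read 'z': {s1, s2, s3, s4, s6, s7, s9} → {s1, s2, s3, s4, s5, s6, s8}.
Read 'y': {s1, s2, s3, s4, s5, s6, s8} → {s1, s2, s3, s5, s7, s8, s9}.
That set has 7 states.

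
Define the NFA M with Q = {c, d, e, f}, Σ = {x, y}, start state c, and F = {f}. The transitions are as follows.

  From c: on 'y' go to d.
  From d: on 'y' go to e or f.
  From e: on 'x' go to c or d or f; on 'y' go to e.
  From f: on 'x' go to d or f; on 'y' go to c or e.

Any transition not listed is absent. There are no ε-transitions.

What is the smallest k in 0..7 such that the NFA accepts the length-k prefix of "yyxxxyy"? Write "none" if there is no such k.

Start in {c}.
Read 'y': c→{d}; now {d}.
Read 'y': d→{e, f}; now {e, f}.
None of the earlier sets intersect F, but {e, f} does.

2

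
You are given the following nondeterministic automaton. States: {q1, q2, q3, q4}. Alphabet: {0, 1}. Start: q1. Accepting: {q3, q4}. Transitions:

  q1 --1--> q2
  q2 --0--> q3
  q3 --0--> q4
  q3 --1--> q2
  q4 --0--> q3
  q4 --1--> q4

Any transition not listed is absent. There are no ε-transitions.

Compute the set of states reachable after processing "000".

∅

Start in {q1}.
Read '0': q1→∅; now ∅.
The set is empty and remains empty for the remaining 2 symbols.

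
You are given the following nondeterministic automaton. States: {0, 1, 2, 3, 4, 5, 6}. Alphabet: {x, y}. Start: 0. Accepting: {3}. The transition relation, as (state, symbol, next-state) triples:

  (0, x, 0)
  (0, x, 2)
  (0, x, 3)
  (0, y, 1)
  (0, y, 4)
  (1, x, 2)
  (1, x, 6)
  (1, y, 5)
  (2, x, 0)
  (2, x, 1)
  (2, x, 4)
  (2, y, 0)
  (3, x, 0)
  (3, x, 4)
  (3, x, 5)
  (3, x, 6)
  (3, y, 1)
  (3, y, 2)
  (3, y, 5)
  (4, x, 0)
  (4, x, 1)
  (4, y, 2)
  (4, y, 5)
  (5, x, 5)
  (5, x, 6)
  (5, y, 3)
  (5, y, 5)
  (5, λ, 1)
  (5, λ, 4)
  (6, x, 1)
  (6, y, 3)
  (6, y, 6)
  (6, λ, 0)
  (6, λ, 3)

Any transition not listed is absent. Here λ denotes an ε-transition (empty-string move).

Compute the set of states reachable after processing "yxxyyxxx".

Start in {0}.
Read 'y': 0→{1, 4}; now {1, 4}.
Read 'x': 1→{2, 6}, 4→{0, 1}; union {0, 1, 2, 6}; ε-closure = {0, 1, 2, 3, 6}.
Read 'x': 0→{0, 2, 3}, 1→{2, 6}, 2→{0, 1, 4}, 3→{0, 4, 5, 6}, 6→{1}; now {0, 1, 2, 3, 4, 5, 6}.
Read 'y': 0→{1, 4}, 1→{5}, 2→{0}, 3→{1, 2, 5}, 4→{2, 5}, 5→{3, 5}, 6→{3, 6}; now {0, 1, 2, 3, 4, 5, 6}.
Read 'y': 0→{1, 4}, 1→{5}, 2→{0}, 3→{1, 2, 5}, 4→{2, 5}, 5→{3, 5}, 6→{3, 6}; now {0, 1, 2, 3, 4, 5, 6}.
Read 'x': 0→{0, 2, 3}, 1→{2, 6}, 2→{0, 1, 4}, 3→{0, 4, 5, 6}, 4→{0, 1}, 5→{5, 6}, 6→{1}; now {0, 1, 2, 3, 4, 5, 6}.
Read 'x': 0→{0, 2, 3}, 1→{2, 6}, 2→{0, 1, 4}, 3→{0, 4, 5, 6}, 4→{0, 1}, 5→{5, 6}, 6→{1}; now {0, 1, 2, 3, 4, 5, 6}.
Read 'x': 0→{0, 2, 3}, 1→{2, 6}, 2→{0, 1, 4}, 3→{0, 4, 5, 6}, 4→{0, 1}, 5→{5, 6}, 6→{1}; now {0, 1, 2, 3, 4, 5, 6}.

{0, 1, 2, 3, 4, 5, 6}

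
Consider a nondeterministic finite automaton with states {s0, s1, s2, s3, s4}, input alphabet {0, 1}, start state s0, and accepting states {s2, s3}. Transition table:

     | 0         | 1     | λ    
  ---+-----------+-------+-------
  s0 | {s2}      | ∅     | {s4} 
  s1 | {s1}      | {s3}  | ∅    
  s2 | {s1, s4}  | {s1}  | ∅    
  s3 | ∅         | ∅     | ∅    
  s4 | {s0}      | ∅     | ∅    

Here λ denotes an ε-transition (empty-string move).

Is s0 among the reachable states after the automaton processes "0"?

Start: ε-closure({s0}) = {s0, s4}.
Read '0': s0→{s2}, s4→{s0}; union {s0, s2}; ε-closure = {s0, s2, s4}.
State s0 is in {s0, s2, s4}.

Yes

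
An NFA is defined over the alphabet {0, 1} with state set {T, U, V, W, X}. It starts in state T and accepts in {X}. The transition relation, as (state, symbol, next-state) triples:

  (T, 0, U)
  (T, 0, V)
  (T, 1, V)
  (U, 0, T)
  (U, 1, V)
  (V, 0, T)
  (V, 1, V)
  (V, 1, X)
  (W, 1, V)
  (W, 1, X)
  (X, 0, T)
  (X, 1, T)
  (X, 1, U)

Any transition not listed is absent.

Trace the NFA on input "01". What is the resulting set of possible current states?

{V, X}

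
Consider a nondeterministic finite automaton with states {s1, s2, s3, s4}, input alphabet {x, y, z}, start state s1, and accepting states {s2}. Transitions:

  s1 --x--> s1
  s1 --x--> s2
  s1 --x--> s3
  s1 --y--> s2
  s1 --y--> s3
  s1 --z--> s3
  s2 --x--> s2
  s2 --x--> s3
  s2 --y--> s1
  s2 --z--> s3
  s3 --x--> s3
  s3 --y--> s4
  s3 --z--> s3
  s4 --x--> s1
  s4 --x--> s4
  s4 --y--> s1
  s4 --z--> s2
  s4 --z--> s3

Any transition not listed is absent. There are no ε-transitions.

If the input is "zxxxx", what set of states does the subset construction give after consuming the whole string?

Start in {s1}.
Read 'z': {s1} → {s3}.
Read 'x': {s3} → {s3}.
Read 'x': {s3} → {s3}.
Read 'x': {s3} → {s3}.
Read 'x': {s3} → {s3}.

{s3}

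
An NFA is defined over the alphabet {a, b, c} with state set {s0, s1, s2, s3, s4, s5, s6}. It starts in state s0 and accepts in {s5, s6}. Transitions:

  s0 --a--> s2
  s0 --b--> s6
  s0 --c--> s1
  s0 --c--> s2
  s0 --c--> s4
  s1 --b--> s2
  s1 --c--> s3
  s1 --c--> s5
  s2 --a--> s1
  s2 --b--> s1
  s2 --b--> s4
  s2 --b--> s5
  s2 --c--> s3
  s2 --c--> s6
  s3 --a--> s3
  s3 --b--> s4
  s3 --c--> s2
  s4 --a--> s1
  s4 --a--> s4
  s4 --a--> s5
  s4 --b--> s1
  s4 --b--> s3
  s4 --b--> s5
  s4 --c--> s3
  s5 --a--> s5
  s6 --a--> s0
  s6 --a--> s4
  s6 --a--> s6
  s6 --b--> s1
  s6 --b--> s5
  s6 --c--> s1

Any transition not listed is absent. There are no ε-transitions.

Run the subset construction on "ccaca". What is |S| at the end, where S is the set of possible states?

Start in {s0}.
Read 'c': s0→{s1, s2, s4}; now {s1, s2, s4}.
Read 'c': s1→{s3, s5}, s2→{s3, s6}, s4→{s3}; now {s3, s5, s6}.
Read 'a': s3→{s3}, s5→{s5}, s6→{s0, s4, s6}; now {s0, s3, s4, s5, s6}.
Read 'c': s0→{s1, s2, s4}, s3→{s2}, s4→{s3}, s5→∅, s6→{s1}; now {s1, s2, s3, s4}.
Read 'a': s1→∅, s2→{s1}, s3→{s3}, s4→{s1, s4, s5}; now {s1, s3, s4, s5}.
That set has 4 states.

4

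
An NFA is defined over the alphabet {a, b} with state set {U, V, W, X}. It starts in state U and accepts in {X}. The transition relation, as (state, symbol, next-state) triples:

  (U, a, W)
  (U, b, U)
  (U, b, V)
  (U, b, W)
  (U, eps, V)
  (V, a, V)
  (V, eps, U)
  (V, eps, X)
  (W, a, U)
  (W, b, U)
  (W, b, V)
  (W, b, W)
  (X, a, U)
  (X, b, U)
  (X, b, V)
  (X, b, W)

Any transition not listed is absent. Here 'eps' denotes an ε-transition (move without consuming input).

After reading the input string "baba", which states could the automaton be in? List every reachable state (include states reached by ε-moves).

Start: ε-closure({U}) = {U, V, X}.
Read 'b': {U, V, X} → {U, V, W, X}.
Read 'a': {U, V, W, X} → {U, V, W, X}.
Read 'b': {U, V, W, X} → {U, V, W, X}.
Read 'a': {U, V, W, X} → {U, V, W, X}.

{U, V, W, X}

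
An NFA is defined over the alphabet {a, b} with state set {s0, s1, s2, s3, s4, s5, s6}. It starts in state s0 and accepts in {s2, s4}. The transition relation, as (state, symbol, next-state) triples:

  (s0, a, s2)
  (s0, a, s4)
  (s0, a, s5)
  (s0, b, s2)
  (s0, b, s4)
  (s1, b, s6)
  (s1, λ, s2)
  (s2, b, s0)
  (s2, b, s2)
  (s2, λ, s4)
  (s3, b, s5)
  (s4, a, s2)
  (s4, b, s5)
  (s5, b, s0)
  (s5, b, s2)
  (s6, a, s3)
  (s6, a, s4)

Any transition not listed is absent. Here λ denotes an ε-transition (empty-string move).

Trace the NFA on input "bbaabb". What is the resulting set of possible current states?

Start in {s0}.
Read 'b': {s0} → {s2, s4}.
Read 'b': {s2, s4} → {s0, s2, s4, s5}.
Read 'a': {s0, s2, s4, s5} → {s2, s4, s5}.
Read 'a': {s2, s4, s5} → {s2, s4}.
Read 'b': {s2, s4} → {s0, s2, s4, s5}.
Read 'b': {s0, s2, s4, s5} → {s0, s2, s4, s5}.

{s0, s2, s4, s5}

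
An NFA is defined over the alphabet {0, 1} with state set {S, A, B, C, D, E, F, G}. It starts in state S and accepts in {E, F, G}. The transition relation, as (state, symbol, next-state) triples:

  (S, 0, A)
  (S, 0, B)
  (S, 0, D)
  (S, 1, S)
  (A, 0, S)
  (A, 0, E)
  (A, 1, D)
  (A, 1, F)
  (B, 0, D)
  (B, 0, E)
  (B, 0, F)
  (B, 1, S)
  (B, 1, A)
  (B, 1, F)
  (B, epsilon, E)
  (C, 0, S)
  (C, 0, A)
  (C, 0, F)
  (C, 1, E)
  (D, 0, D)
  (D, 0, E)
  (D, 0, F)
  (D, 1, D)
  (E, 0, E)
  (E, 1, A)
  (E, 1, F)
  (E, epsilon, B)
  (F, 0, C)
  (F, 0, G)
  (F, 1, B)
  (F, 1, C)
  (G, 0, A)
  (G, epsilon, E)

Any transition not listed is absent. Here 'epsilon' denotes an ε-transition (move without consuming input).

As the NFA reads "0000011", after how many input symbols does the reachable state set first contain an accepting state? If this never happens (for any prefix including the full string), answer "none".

Start in {S}.
Read '0': S→{A, B, D}; union {A, B, D}; ε-closure = {A, B, D, E}.
None of the earlier sets intersect F, but {A, B, D, E} does.

1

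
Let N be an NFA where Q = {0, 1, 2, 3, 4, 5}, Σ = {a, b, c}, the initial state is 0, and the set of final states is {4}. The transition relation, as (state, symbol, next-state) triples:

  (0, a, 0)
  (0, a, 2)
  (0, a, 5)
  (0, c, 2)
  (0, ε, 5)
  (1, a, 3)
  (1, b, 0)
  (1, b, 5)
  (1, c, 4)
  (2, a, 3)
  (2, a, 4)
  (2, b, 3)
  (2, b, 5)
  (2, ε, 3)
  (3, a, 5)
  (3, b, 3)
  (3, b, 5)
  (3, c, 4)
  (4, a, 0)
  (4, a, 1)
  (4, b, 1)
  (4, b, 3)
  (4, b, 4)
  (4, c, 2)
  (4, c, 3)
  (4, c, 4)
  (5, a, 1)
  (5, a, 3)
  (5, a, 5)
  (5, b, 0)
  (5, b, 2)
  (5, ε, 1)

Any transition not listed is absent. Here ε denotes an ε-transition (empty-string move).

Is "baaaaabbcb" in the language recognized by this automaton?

Yes

Start: ε-closure({0}) = {0, 1, 5}.
Read 'b': {0, 1, 5} → {0, 1, 2, 3, 5}.
Read 'a': {0, 1, 2, 3, 5} → {0, 1, 2, 3, 4, 5}.
Read 'a': {0, 1, 2, 3, 4, 5} → {0, 1, 2, 3, 4, 5}.
Read 'a': {0, 1, 2, 3, 4, 5} → {0, 1, 2, 3, 4, 5}.
Read 'a': {0, 1, 2, 3, 4, 5} → {0, 1, 2, 3, 4, 5}.
Read 'a': {0, 1, 2, 3, 4, 5} → {0, 1, 2, 3, 4, 5}.
Read 'b': {0, 1, 2, 3, 4, 5} → {0, 1, 2, 3, 4, 5}.
Read 'b': {0, 1, 2, 3, 4, 5} → {0, 1, 2, 3, 4, 5}.
Read 'c': {0, 1, 2, 3, 4, 5} → {2, 3, 4}.
Read 'b': {2, 3, 4} → {1, 3, 4, 5}.
The final set {1, 3, 4, 5} contains the accepting state 4.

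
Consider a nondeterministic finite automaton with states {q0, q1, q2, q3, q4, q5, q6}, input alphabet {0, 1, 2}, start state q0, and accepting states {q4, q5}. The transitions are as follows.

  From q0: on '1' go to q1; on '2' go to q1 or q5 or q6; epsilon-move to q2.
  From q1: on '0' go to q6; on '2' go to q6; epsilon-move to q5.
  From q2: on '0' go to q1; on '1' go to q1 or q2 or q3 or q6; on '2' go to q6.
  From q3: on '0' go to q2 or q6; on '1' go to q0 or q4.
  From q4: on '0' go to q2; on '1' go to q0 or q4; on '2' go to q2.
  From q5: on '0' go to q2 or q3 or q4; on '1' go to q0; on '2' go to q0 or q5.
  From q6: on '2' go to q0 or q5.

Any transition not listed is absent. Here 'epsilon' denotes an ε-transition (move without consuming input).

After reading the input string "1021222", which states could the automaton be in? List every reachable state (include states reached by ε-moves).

{q0, q1, q2, q5, q6}

Start: ε-closure({q0}) = {q0, q2}.
Read '1': {q0, q2} → {q1, q2, q3, q5, q6}.
Read '0': {q1, q2, q3, q5, q6} → {q1, q2, q3, q4, q5, q6}.
Read '2': {q1, q2, q3, q4, q5, q6} → {q0, q2, q5, q6}.
Read '1': {q0, q2, q5, q6} → {q0, q1, q2, q3, q5, q6}.
Read '2': {q0, q1, q2, q3, q5, q6} → {q0, q1, q2, q5, q6}.
Read '2': {q0, q1, q2, q5, q6} → {q0, q1, q2, q5, q6}.
Read '2': {q0, q1, q2, q5, q6} → {q0, q1, q2, q5, q6}.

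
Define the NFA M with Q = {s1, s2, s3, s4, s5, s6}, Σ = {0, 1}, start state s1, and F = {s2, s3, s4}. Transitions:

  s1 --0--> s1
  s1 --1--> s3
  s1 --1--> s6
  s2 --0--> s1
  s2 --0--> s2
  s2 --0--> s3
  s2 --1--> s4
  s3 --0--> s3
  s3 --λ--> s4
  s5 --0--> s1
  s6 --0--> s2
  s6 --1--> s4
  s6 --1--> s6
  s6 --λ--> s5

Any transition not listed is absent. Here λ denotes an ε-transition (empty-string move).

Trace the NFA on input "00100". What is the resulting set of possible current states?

{s1, s2, s3, s4}

Start in {s1}.
Read '0': {s1} → {s1}.
Read '0': {s1} → {s1}.
Read '1': {s1} → {s3, s4, s5, s6}.
Read '0': {s3, s4, s5, s6} → {s1, s2, s3, s4}.
Read '0': {s1, s2, s3, s4} → {s1, s2, s3, s4}.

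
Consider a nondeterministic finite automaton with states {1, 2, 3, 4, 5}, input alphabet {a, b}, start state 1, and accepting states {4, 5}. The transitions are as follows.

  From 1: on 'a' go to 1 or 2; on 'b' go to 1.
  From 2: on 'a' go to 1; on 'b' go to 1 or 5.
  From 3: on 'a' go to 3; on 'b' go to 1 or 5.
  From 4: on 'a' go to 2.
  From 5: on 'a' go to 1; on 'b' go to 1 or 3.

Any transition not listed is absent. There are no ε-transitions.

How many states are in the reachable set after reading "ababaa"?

Start in {1}.
Read 'a': 1→{1, 2}; now {1, 2}.
Read 'b': 1→{1}, 2→{1, 5}; now {1, 5}.
Read 'a': 1→{1, 2}, 5→{1}; now {1, 2}.
Read 'b': 1→{1}, 2→{1, 5}; now {1, 5}.
Read 'a': 1→{1, 2}, 5→{1}; now {1, 2}.
Read 'a': 1→{1, 2}, 2→{1}; now {1, 2}.
That set has 2 states.

2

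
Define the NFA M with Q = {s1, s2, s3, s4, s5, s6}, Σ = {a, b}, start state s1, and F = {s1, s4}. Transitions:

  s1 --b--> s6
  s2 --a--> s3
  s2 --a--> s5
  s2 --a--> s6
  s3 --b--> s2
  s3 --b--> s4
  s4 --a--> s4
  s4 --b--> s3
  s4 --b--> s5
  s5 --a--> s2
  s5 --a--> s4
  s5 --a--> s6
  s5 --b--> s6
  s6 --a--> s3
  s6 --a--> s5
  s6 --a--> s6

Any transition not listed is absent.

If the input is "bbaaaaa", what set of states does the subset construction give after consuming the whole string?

∅

Start in {s1}.
Read 'b': s1→{s6}; now {s6}.
Read 'b': s6→∅; now ∅.
The set is empty and remains empty for the remaining 5 symbols.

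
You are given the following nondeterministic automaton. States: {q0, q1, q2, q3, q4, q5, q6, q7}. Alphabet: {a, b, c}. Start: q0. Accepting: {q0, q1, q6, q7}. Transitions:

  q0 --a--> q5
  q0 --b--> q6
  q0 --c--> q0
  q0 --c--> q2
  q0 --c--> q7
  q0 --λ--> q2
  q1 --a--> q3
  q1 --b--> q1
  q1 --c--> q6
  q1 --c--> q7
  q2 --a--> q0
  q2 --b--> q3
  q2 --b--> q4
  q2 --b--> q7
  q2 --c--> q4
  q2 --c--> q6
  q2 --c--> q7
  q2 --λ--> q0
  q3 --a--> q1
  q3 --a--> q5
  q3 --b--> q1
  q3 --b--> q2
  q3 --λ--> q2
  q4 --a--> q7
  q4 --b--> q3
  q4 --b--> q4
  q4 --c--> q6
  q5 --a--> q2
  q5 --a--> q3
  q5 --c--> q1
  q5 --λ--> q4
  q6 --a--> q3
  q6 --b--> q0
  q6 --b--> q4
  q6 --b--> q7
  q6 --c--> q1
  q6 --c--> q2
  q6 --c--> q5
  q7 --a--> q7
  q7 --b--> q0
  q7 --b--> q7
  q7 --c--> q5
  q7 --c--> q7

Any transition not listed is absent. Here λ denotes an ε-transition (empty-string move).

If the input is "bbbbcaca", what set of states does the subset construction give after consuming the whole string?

{q0, q2, q3, q4, q5, q7}

Start: ε-closure({q0}) = {q0, q2}.
Read 'b': q0→{q6}, q2→{q3, q4, q7}; union {q3, q4, q6, q7}; ε-closure = {q0, q2, q3, q4, q6, q7}.
Read 'b': q0→{q6}, q2→{q3, q4, q7}, q3→{q1, q2}, q4→{q3, q4}, q6→{q0, q4, q7}, q7→{q0, q7}; now {q0, q1, q2, q3, q4, q6, q7}.
Read 'b': q0→{q6}, q1→{q1}, q2→{q3, q4, q7}, q3→{q1, q2}, q4→{q3, q4}, q6→{q0, q4, q7}, q7→{q0, q7}; now {q0, q1, q2, q3, q4, q6, q7}.
Read 'b': q0→{q6}, q1→{q1}, q2→{q3, q4, q7}, q3→{q1, q2}, q4→{q3, q4}, q6→{q0, q4, q7}, q7→{q0, q7}; now {q0, q1, q2, q3, q4, q6, q7}.
Read 'c': q0→{q0, q2, q7}, q1→{q6, q7}, q2→{q4, q6, q7}, q3→∅, q4→{q6}, q6→{q1, q2, q5}, q7→{q5, q7}; now {q0, q1, q2, q4, q5, q6, q7}.
Read 'a': q0→{q5}, q1→{q3}, q2→{q0}, q4→{q7}, q5→{q2, q3}, q6→{q3}, q7→{q7}; union {q0, q2, q3, q5, q7}; ε-closure = {q0, q2, q3, q4, q5, q7}.
Read 'c': q0→{q0, q2, q7}, q2→{q4, q6, q7}, q3→∅, q4→{q6}, q5→{q1}, q7→{q5, q7}; now {q0, q1, q2, q4, q5, q6, q7}.
Read 'a': q0→{q5}, q1→{q3}, q2→{q0}, q4→{q7}, q5→{q2, q3}, q6→{q3}, q7→{q7}; union {q0, q2, q3, q5, q7}; ε-closure = {q0, q2, q3, q4, q5, q7}.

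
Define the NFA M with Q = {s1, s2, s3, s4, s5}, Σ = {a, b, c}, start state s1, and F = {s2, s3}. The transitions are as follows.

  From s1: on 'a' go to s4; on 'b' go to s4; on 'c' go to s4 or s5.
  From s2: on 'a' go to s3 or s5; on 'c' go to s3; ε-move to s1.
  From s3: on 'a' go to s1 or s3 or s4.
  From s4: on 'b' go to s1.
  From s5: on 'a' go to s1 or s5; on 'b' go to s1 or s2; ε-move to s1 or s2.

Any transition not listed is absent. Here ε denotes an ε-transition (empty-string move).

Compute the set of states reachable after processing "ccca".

{s1, s2, s3, s4, s5}

Start in {s1}.
Read 'c': {s1} → {s1, s2, s4, s5}.
Read 'c': {s1, s2, s4, s5} → {s1, s2, s3, s4, s5}.
Read 'c': {s1, s2, s3, s4, s5} → {s1, s2, s3, s4, s5}.
Read 'a': {s1, s2, s3, s4, s5} → {s1, s2, s3, s4, s5}.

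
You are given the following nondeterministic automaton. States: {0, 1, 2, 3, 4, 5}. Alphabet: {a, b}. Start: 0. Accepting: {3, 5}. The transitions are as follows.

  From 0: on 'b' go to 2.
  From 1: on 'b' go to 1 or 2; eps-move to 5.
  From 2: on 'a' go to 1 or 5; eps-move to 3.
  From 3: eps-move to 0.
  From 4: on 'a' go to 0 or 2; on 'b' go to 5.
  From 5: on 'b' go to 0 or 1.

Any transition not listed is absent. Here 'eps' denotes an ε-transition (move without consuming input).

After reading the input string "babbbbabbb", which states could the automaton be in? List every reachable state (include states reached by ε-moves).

Start in {0}.
Read 'b': {0} → {0, 2, 3}.
Read 'a': {0, 2, 3} → {1, 5}.
Read 'b': {1, 5} → {0, 1, 2, 3, 5}.
Read 'b': {0, 1, 2, 3, 5} → {0, 1, 2, 3, 5}.
Read 'b': {0, 1, 2, 3, 5} → {0, 1, 2, 3, 5}.
Read 'b': {0, 1, 2, 3, 5} → {0, 1, 2, 3, 5}.
Read 'a': {0, 1, 2, 3, 5} → {1, 5}.
Read 'b': {1, 5} → {0, 1, 2, 3, 5}.
Read 'b': {0, 1, 2, 3, 5} → {0, 1, 2, 3, 5}.
Read 'b': {0, 1, 2, 3, 5} → {0, 1, 2, 3, 5}.

{0, 1, 2, 3, 5}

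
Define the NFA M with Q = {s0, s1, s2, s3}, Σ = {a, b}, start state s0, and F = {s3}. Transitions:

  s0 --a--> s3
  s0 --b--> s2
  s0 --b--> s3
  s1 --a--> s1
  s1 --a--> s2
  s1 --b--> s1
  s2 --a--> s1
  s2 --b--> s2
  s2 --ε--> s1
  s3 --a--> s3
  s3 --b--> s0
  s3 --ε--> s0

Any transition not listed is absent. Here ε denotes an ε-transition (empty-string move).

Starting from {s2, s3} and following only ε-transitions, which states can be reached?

Begin with {s2, s3}.
ε-move s3 → s0; add s0.
ε-move s2 → s1; add s1.

{s0, s1, s2, s3}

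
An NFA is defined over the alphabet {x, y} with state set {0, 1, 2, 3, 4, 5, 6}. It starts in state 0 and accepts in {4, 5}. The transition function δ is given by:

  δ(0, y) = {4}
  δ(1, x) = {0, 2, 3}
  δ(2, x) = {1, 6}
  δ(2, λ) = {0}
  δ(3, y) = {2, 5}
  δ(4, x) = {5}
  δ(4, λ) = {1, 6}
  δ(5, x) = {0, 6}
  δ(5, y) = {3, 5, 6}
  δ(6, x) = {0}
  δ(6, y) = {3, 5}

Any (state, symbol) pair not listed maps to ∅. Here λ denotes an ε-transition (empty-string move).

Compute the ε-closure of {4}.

{1, 4, 6}

Begin with {4}.
ε-move 4 → 1; add 1.
ε-move 4 → 6; add 6.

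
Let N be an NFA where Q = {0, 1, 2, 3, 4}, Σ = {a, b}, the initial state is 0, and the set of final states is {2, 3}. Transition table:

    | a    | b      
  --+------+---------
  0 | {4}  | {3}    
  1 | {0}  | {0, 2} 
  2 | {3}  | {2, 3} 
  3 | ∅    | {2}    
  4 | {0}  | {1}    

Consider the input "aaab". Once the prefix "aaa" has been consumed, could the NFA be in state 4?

Yes

Start in {0}.
Read 'a': 0→{4}; now {4}.
Read 'a': 4→{0}; now {0}.
Read 'a': 0→{4}; now {4}.
State 4 is in {4}.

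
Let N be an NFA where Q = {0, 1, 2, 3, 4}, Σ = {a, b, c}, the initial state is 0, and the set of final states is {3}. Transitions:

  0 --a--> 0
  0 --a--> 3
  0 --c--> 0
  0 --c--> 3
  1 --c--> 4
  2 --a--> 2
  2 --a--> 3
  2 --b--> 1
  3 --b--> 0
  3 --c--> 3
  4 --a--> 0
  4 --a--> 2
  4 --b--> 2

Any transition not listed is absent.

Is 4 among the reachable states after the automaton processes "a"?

No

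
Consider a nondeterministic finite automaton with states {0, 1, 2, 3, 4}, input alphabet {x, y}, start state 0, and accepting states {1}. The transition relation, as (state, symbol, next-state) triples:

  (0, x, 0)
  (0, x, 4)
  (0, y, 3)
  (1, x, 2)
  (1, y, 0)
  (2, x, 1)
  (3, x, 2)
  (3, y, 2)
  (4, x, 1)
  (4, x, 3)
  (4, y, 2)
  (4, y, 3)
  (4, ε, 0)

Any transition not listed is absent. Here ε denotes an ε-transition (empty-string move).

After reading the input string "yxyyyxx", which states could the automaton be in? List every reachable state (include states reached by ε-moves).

∅

Start in {0}.
Read 'y': 0→{3}; now {3}.
Read 'x': 3→{2}; now {2}.
Read 'y': 2→∅; now ∅.
The set is empty and remains empty for the remaining 4 symbols.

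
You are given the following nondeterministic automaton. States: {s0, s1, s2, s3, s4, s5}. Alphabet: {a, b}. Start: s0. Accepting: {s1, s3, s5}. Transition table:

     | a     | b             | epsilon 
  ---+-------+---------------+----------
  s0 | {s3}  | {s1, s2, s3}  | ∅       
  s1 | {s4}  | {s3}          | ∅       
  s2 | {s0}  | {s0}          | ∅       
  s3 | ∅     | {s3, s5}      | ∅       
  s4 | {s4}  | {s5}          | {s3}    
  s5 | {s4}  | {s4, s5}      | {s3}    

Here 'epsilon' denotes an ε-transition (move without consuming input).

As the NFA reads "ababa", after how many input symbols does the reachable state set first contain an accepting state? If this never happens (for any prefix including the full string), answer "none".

Start in {s0}.
Read 'a': s0→{s3}; now {s3}.
None of the earlier sets intersect F, but {s3} does.

1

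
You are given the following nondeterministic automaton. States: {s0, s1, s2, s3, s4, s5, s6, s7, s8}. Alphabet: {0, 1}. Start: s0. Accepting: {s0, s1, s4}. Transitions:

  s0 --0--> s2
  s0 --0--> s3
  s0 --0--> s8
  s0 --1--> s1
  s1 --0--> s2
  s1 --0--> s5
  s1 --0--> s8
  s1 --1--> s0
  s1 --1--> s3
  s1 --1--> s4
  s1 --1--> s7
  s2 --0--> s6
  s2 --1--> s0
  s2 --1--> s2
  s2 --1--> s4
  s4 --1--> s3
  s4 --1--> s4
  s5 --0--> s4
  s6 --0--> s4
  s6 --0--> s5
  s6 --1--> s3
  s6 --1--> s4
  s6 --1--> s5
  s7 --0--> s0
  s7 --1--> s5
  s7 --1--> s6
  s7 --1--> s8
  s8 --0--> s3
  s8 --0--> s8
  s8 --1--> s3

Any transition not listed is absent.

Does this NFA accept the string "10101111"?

Yes

Start in {s0}.
Read '1': s0→{s1}; now {s1}.
Read '0': s1→{s2, s5, s8}; now {s2, s5, s8}.
Read '1': s2→{s0, s2, s4}, s5→∅, s8→{s3}; now {s0, s2, s3, s4}.
Read '0': s0→{s2, s3, s8}, s2→{s6}, s3→∅, s4→∅; now {s2, s3, s6, s8}.
Read '1': s2→{s0, s2, s4}, s3→∅, s6→{s3, s4, s5}, s8→{s3}; now {s0, s2, s3, s4, s5}.
Read '1': s0→{s1}, s2→{s0, s2, s4}, s3→∅, s4→{s3, s4}, s5→∅; now {s0, s1, s2, s3, s4}.
Read '1': s0→{s1}, s1→{s0, s3, s4, s7}, s2→{s0, s2, s4}, s3→∅, s4→{s3, s4}; now {s0, s1, s2, s3, s4, s7}.
Read '1': s0→{s1}, s1→{s0, s3, s4, s7}, s2→{s0, s2, s4}, s3→∅, s4→{s3, s4}, s7→{s5, s6, s8}; now {s0, s1, s2, s3, s4, s5, s6, s7, s8}.
The final set {s0, s1, s2, s3, s4, s5, s6, s7, s8} contains the accepting states s0, s1, s4.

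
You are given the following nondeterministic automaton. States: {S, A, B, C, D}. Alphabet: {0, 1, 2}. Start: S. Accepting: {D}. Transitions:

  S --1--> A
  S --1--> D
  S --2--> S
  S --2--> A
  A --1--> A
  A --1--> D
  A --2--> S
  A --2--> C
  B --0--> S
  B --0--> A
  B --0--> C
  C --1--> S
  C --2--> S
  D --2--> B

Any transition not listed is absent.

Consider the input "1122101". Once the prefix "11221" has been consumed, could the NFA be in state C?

No

Start in {S}.
Read '1': {S} → {A, D}.
Read '1': {A, D} → {A, D}.
Read '2': {A, D} → {S, B, C}.
Read '2': {S, B, C} → {S, A}.
Read '1': {S, A} → {A, D}.
State C is not in {A, D}.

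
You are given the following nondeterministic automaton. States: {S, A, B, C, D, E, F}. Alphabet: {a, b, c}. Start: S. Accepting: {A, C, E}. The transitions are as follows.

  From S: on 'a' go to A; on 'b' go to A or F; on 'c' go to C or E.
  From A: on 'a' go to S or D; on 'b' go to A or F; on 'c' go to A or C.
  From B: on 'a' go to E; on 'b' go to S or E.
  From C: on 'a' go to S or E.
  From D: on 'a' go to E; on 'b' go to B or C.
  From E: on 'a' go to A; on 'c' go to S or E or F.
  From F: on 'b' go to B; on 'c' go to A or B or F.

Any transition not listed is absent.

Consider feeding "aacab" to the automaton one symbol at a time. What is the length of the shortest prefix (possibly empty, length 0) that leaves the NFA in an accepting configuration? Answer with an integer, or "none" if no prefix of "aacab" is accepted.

1

Start in {S}.
Read 'a': {S} → {A}.
None of the earlier sets intersect F, but {A} does.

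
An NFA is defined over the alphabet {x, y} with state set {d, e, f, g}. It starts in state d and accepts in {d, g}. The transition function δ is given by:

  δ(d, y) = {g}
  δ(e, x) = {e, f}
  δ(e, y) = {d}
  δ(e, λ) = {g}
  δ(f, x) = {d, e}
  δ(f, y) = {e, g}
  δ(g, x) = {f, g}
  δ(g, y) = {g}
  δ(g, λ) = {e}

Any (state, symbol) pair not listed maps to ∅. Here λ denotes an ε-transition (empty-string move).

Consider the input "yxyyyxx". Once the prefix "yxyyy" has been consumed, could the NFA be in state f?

Start in {d}.
Read 'y': d→{g}; union {g}; ε-closure = {e, g}.
Read 'x': e→{e, f}, g→{f, g}; now {e, f, g}.
Read 'y': e→{d}, f→{e, g}, g→{g}; now {d, e, g}.
Read 'y': d→{g}, e→{d}, g→{g}; union {d, g}; ε-closure = {d, e, g}.
Read 'y': d→{g}, e→{d}, g→{g}; union {d, g}; ε-closure = {d, e, g}.
State f is not in {d, e, g}.

No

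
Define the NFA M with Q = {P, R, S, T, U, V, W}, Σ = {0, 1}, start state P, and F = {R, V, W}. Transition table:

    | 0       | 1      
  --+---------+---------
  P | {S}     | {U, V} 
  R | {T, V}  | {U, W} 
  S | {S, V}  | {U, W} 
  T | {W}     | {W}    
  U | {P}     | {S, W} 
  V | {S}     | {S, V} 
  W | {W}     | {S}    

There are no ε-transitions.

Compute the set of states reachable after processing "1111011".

{S, U, V, W}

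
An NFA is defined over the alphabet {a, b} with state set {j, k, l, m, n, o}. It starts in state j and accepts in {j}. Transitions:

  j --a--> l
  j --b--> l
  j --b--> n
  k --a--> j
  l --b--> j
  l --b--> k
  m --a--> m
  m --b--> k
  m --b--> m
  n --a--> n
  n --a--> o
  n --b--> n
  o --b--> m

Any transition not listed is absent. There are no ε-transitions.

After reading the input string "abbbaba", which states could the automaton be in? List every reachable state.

Start in {j}.
Read 'a': j→{l}; now {l}.
Read 'b': l→{j, k}; now {j, k}.
Read 'b': j→{l, n}, k→∅; now {l, n}.
Read 'b': l→{j, k}, n→{n}; now {j, k, n}.
Read 'a': j→{l}, k→{j}, n→{n, o}; now {j, l, n, o}.
Read 'b': j→{l, n}, l→{j, k}, n→{n}, o→{m}; now {j, k, l, m, n}.
Read 'a': j→{l}, k→{j}, l→∅, m→{m}, n→{n, o}; now {j, l, m, n, o}.

{j, l, m, n, o}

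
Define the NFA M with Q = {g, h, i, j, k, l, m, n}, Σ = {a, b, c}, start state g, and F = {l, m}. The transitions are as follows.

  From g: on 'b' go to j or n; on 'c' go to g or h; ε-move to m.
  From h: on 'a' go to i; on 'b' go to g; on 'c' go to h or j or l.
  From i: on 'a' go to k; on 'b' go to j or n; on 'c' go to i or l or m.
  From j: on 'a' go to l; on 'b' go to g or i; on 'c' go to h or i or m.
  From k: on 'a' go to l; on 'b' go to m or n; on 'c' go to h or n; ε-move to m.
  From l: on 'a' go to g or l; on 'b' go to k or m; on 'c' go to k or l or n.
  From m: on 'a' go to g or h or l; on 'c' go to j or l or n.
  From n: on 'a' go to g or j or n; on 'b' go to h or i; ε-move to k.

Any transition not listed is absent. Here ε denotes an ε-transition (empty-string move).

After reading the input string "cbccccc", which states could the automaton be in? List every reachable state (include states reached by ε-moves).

{g, h, i, j, k, l, m, n}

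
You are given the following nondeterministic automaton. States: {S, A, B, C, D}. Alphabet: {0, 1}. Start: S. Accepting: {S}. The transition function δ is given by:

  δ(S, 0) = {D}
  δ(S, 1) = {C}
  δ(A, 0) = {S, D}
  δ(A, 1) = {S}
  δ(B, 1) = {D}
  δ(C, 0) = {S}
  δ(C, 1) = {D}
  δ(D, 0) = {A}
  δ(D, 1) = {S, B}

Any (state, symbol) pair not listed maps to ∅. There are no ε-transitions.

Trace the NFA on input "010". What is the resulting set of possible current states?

Start in {S}.
Read '0': {S} → {D}.
Read '1': {D} → {S, B}.
Read '0': {S, B} → {D}.

{D}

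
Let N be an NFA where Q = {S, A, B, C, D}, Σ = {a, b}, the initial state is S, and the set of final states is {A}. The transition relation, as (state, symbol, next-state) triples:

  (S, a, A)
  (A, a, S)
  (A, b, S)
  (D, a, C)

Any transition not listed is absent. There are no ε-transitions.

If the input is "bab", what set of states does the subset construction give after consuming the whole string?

Start in {S}.
Read 'b': {S} → ∅.
The set is empty and remains empty for the remaining 2 symbols.

∅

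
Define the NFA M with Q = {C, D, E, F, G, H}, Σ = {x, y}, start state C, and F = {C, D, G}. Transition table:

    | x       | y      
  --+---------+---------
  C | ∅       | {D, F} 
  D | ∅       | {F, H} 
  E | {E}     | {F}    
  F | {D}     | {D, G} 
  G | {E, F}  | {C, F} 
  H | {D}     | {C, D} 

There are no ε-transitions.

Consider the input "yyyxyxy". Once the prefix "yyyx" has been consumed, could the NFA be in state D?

Start in {C}.
Read 'y': C→{D, F}; now {D, F}.
Read 'y': D→{F, H}, F→{D, G}; now {D, F, G, H}.
Read 'y': D→{F, H}, F→{D, G}, G→{C, F}, H→{C, D}; now {C, D, F, G, H}.
Read 'x': C→∅, D→∅, F→{D}, G→{E, F}, H→{D}; now {D, E, F}.
State D is in {D, E, F}.

Yes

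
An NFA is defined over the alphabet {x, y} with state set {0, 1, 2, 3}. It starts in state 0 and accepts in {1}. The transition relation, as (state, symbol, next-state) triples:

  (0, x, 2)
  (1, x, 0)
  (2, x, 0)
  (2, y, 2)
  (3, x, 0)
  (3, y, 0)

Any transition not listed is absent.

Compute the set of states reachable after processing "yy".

Start in {0}.
Read 'y': {0} → ∅.
The set is empty and remains empty for the remaining 1 symbol.

∅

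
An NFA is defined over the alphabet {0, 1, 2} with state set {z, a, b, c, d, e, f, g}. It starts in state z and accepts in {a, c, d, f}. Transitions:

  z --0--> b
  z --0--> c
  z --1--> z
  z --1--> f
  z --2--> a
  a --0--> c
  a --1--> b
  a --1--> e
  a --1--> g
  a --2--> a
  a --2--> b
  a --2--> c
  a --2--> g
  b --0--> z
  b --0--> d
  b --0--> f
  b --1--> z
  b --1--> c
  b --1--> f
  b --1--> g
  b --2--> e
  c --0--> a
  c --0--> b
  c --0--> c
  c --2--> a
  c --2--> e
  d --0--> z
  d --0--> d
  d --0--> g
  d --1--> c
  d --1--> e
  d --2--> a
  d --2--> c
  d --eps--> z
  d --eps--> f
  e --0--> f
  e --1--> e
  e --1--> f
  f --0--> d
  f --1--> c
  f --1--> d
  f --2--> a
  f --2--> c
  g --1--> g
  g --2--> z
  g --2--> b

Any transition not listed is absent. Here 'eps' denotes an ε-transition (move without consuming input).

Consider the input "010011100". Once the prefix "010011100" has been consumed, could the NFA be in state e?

Start in {z}.
Read '0': z→{b, c}; now {b, c}.
Read '1': b→{z, c, f, g}, c→∅; now {z, c, f, g}.
Read '0': z→{b, c}, c→{a, b, c}, f→{d}, g→∅; union {a, b, c, d}; ε-closure = {z, a, b, c, d, f}.
Read '0': z→{b, c}, a→{c}, b→{z, d, f}, c→{a, b, c}, d→{z, d, g}, f→{d}; now {z, a, b, c, d, f, g}.
Read '1': z→{z, f}, a→{b, e, g}, b→{z, c, f, g}, c→∅, d→{c, e}, f→{c, d}, g→{g}; now {z, b, c, d, e, f, g}.
Read '1': z→{z, f}, b→{z, c, f, g}, c→∅, d→{c, e}, e→{e, f}, f→{c, d}, g→{g}; now {z, c, d, e, f, g}.
Read '1': z→{z, f}, c→∅, d→{c, e}, e→{e, f}, f→{c, d}, g→{g}; now {z, c, d, e, f, g}.
Read '0': z→{b, c}, c→{a, b, c}, d→{z, d, g}, e→{f}, f→{d}, g→∅; now {z, a, b, c, d, f, g}.
Read '0': z→{b, c}, a→{c}, b→{z, d, f}, c→{a, b, c}, d→{z, d, g}, f→{d}, g→∅; now {z, a, b, c, d, f, g}.
State e is not in {z, a, b, c, d, f, g}.

No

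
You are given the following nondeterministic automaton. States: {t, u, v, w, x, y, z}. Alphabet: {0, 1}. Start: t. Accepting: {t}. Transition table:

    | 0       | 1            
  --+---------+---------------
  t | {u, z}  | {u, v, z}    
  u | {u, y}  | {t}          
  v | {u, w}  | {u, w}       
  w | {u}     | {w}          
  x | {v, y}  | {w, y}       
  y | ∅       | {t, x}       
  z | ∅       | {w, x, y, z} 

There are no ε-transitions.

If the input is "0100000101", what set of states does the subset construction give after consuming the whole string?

Start in {t}.
Read '0': t→{u, z}; now {u, z}.
Read '1': u→{t}, z→{w, x, y, z}; now {t, w, x, y, z}.
Read '0': t→{u, z}, w→{u}, x→{v, y}, y→∅, z→∅; now {u, v, y, z}.
Read '0': u→{u, y}, v→{u, w}, y→∅, z→∅; now {u, w, y}.
Read '0': u→{u, y}, w→{u}, y→∅; now {u, y}.
Read '0': u→{u, y}, y→∅; now {u, y}.
Read '0': u→{u, y}, y→∅; now {u, y}.
Read '1': u→{t}, y→{t, x}; now {t, x}.
Read '0': t→{u, z}, x→{v, y}; now {u, v, y, z}.
Read '1': u→{t}, v→{u, w}, y→{t, x}, z→{w, x, y, z}; now {t, u, w, x, y, z}.

{t, u, w, x, y, z}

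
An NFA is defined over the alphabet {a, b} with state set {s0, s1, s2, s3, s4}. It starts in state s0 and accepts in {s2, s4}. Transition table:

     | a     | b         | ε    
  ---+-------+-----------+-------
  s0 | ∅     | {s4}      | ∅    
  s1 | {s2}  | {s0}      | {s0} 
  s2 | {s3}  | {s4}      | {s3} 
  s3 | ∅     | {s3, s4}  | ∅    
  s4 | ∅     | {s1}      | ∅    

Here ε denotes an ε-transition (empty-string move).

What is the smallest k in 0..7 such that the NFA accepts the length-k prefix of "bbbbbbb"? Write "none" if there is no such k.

1

Start in {s0}.
Read 'b': {s0} → {s4}.
None of the earlier sets intersect F, but {s4} does.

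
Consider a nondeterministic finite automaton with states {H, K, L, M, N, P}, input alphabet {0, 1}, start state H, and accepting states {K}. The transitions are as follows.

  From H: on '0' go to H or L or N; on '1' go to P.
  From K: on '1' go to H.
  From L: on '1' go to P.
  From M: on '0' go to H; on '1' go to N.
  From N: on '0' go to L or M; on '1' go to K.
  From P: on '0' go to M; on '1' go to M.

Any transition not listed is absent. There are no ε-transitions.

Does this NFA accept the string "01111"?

Yes

Start in {H}.
Read '0': H→{H, L, N}; now {H, L, N}.
Read '1': H→{P}, L→{P}, N→{K}; now {K, P}.
Read '1': K→{H}, P→{M}; now {H, M}.
Read '1': H→{P}, M→{N}; now {N, P}.
Read '1': N→{K}, P→{M}; now {K, M}.
The final set {K, M} contains the accepting state K.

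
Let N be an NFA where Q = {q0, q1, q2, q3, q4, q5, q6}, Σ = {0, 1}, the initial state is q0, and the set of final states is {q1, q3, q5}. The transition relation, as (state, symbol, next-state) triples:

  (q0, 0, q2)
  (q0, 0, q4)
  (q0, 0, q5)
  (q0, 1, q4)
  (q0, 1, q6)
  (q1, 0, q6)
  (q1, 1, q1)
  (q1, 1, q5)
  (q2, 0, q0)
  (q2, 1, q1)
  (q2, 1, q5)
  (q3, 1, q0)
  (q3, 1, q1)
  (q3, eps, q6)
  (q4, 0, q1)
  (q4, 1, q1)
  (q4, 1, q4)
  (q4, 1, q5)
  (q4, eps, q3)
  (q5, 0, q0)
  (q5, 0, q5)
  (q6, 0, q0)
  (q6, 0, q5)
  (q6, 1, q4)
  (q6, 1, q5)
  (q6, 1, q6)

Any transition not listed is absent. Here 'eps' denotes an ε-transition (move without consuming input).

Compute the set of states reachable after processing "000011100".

Start in {q0}.
Read '0': {q0} → {q2, q3, q4, q5, q6}.
Read '0': {q2, q3, q4, q5, q6} → {q0, q1, q5}.
Read '0': {q0, q1, q5} → {q0, q2, q3, q4, q5, q6}.
Read '0': {q0, q2, q3, q4, q5, q6} → {q0, q1, q2, q3, q4, q5, q6}.
Read '1': {q0, q1, q2, q3, q4, q5, q6} → {q0, q1, q3, q4, q5, q6}.
Read '1': {q0, q1, q3, q4, q5, q6} → {q0, q1, q3, q4, q5, q6}.
Read '1': {q0, q1, q3, q4, q5, q6} → {q0, q1, q3, q4, q5, q6}.
Read '0': {q0, q1, q3, q4, q5, q6} → {q0, q1, q2, q3, q4, q5, q6}.
Read '0': {q0, q1, q2, q3, q4, q5, q6} → {q0, q1, q2, q3, q4, q5, q6}.

{q0, q1, q2, q3, q4, q5, q6}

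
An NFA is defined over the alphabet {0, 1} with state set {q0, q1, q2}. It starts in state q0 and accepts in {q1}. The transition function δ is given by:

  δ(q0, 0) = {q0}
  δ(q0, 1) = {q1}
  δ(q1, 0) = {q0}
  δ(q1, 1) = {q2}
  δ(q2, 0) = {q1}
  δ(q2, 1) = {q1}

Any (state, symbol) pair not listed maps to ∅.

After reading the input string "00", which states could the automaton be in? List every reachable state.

Start in {q0}.
Read '0': {q0} → {q0}.
Read '0': {q0} → {q0}.

{q0}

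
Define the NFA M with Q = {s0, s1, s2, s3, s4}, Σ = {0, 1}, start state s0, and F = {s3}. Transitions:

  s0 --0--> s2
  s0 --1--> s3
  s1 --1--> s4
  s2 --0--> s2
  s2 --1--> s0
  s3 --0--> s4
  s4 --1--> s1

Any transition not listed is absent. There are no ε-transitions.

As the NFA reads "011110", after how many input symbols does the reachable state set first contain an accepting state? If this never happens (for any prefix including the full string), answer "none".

Start in {s0}.
Read '0': {s0} → {s2}.
Read '1': {s2} → {s0}.
Read '1': {s0} → {s3}.
None of the earlier sets intersect F, but {s3} does.

3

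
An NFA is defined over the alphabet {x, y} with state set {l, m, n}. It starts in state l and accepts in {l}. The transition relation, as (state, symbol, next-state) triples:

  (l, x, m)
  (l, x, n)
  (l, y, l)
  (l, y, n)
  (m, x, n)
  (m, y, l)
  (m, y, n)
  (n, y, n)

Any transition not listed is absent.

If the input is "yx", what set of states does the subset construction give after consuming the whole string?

{m, n}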